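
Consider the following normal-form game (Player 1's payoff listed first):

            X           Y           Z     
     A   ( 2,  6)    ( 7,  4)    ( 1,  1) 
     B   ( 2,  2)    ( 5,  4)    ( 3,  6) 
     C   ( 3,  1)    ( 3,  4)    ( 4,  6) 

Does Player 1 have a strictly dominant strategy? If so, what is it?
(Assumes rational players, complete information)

No strictly dominant strategy exists for Player 1

Work:
A strategy strictly dominates another if it gives a strictly higher payoff against every opponent action. Compare each pair of P1's strategies column-by-column:
  A vs B: [2 vs 2, 7 vs 5, 1 vs 3] → A does not strictly dominate B (column X: 2 ≤ 2)
  A vs C: [2 vs 3, 7 vs 3, 1 vs 4] → A does not strictly dominate C (column X: 2 ≤ 3)
  B vs A: [2 vs 2, 5 vs 7, 3 vs 1] → B does not strictly dominate A (column X: 2 ≤ 2)
  B vs C: [2 vs 3, 5 vs 3, 3 vs 4] → B does not strictly dominate C (column X: 2 ≤ 3)
  C vs A: [3 vs 2, 3 vs 7, 4 vs 1] → C does not strictly dominate A (column Y: 3 ≤ 7)
  C vs B: [3 vs 2, 3 vs 5, 4 vs 3] → C does not strictly dominate B (column Y: 3 ≤ 5)
No single strategy strictly dominates all others → no strictly dominant strategy.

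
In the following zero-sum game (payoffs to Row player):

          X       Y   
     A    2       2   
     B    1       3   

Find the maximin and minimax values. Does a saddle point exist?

Maximin = 2, Minimax = 2, Saddle: True

Work:
Row minimums: [2, 1] → maximin = 2
Column maximums: [2, 3] → minimax = 2
Saddle point exists! Game value = 2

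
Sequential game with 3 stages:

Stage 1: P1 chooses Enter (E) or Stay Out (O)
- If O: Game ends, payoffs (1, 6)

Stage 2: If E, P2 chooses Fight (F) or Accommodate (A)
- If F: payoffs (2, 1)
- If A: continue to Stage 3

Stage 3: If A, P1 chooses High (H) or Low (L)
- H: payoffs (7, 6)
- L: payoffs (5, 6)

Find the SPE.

SPE: (E, A, H); Outcome (7, 6)

Work:
Stage 3: P1 chooses H (7 vs 5)
Stage 2: P2: F->1, A->6 (anticipating H). Choose A
Stage 1: P1: O->1, E->7 (anticipating A, H). Choose E
SPE path: E -> A -> H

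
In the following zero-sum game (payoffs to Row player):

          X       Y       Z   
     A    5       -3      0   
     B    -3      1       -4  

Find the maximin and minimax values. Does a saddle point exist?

Maximin = -3, Minimax = 0, Saddle: False

Work:
Row minimums: [-3, -4] → maximin = -3
Column maximums: [5, 1, 0] → minimax = 0
No saddle point (maximin ≠ minimax). Mixed strategy needed.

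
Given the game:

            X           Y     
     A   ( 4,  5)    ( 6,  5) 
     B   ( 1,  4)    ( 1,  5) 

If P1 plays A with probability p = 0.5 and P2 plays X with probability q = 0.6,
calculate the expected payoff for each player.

E[P1] = 2.9, E[P2] = 4.7

Work:
E[P1] = p·q·π₁(A,X) + p·(1-q)·π₁(A,Y) + (1-p)·q·π₁(B,X) + (1-p)·(1-q)·π₁(B,Y)
= 0.5·0.6·4 + 0.5·0.4·6 + 0.5·0.6·1 + 0.5·0.4·1
= 2.9

E[P2] = 4.7 (similar calculation)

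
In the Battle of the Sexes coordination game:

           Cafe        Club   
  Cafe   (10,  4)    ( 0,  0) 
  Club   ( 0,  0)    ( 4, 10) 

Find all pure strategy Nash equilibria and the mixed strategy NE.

Pure NE: (Cafe, Cafe) and (Club, Club); Mixed NE: p = 0.7143, q = 0.2857

Work:
Check pure NE:
(Cafe, Cafe): (10, 4) - no unilateral deviation beneficial
(Club, Club): (4, 10) - no unilateral deviation beneficial
Mixed NE: P1 plays Cafe with p = 0.7143, P2 plays Cafe with q = 0.2857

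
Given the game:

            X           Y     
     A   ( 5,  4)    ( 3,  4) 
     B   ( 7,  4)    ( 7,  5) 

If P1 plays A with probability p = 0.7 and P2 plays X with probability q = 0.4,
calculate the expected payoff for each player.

E[P1] = 4.76, E[P2] = 4.18

Work:
E[P1] = p·q·π₁(A,X) + p·(1-q)·π₁(A,Y) + (1-p)·q·π₁(B,X) + (1-p)·(1-q)·π₁(B,Y)
= 0.7·0.4·5 + 0.7·0.6·3 + 0.3·0.4·7 + 0.3·0.6·7
= 4.76

E[P2] = 4.18 (similar calculation)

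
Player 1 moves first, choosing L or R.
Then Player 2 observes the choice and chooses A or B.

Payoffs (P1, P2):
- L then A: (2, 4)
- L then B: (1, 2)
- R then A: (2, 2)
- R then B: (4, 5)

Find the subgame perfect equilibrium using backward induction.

P1 plays R, P2 plays A after L and B after R; Payoff (4, 5)

Work:
Backward induction:
After L: P2 chooses A → P1 gets 2
After R: P2 chooses B → P1 gets 4
P1 chooses R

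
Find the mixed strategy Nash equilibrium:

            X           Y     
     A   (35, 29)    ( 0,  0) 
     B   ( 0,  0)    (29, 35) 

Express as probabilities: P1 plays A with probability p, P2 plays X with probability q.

p = 0.5469, q = 0.4531

Work:
Find probabilities that make opponent indifferent:
P2 chooses q to make P1 indifferent between A and B
P1 chooses p to make P2 indifferent between X and Y
Mixed NE: P1 plays (A: 0.5469, B: 0.4531), P2 plays (X: 0.4531, Y: 0.5469)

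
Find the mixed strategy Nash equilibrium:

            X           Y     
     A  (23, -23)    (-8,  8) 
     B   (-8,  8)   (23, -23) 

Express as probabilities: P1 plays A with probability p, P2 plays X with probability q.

p = 0.5, q = 0.5

Work:
Find probabilities that make opponent indifferent:
P2 chooses q to make P1 indifferent between A and B
P1 chooses p to make P2 indifferent between X and Y
Mixed NE: P1 plays (A: 0.5, B: 0.5), P2 plays (X: 0.5, Y: 0.5)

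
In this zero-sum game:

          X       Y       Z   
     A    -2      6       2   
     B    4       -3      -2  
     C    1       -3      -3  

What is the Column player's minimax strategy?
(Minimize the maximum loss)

Column should play Z, value = 2

Work:
Column player minimizes Row's maximum payoff:
Column X: max payoff to Row = 4
Column Y: max payoff to Row = 6
Column Z: max payoff to Row = 2
Minimum is 2, achieved by column Z.
Minimax strategy: Z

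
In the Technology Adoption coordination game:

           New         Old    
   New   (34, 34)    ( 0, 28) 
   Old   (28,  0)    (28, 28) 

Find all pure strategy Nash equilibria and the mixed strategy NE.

Pure NE: (New, New) and (Old, Old); Mixed NE: p = 0.8235, q = 0.8235

Work:
Check pure NE:
(New, New): (34, 34) - no unilateral deviation beneficial
(Old, Old): (28, 28) - no unilateral deviation beneficial
Mixed NE: P1 plays New with p = 0.8235, P2 plays New with q = 0.8235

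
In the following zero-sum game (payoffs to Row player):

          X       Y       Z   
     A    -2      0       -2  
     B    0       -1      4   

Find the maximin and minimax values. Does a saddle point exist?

Maximin = -1, Minimax = 0, Saddle: False

Work:
Row minimums: [-2, -1] → maximin = -1
Column maximums: [0, 0, 4] → minimax = 0
No saddle point (maximin ≠ minimax). Mixed strategy needed.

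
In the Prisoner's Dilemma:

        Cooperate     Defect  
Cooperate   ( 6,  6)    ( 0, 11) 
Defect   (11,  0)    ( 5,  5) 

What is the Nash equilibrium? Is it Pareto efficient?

(Defect, Defect) is NE; not Pareto efficient

Work:
Defect dominates Cooperate for both players:
If P2 cooperates: Defect (11) > Cooperate (6)
If P2 defects: Defect (5) > Cooperate (0)
NE: (Defect, Defect) with payoff (5, 5)
But (Cooperate, Cooperate) = (6, 6) Pareto dominates (5, 5)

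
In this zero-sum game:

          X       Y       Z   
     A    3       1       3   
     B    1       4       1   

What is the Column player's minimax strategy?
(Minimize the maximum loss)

Column should play X or Z (all achieve the minimum), value = 3

Work:
Column player minimizes Row's maximum payoff:
Column X: max payoff to Row = 3
Column Y: max payoff to Row = 4
Column Z: max payoff to Row = 3
Minimum is 3, achieved by columns X, Z (tied).
Each of X or Z is a minimax strategy.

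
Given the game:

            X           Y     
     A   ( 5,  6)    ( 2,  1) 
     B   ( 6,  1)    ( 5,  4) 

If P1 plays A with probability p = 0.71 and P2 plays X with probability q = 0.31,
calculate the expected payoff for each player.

E[P1] = 3.6202, E[P2] = 2.7008

Work:
E[P1] = p·q·π₁(A,X) + p·(1-q)·π₁(A,Y) + (1-p)·q·π₁(B,X) + (1-p)·(1-q)·π₁(B,Y)
= 0.71·0.31·5 + 0.71·0.69·2 + 0.29·0.31·6 + 0.29·0.69·5
= 3.6202

E[P2] = 2.7008 (similar calculation)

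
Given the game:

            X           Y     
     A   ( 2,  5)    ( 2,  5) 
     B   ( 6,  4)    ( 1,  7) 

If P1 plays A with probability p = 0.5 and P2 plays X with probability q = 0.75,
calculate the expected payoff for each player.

E[P1] = 3.375, E[P2] = 4.875

Work:
E[P1] = p·q·π₁(A,X) + p·(1-q)·π₁(A,Y) + (1-p)·q·π₁(B,X) + (1-p)·(1-q)·π₁(B,Y)
= 0.5·0.75·2 + 0.5·0.25·2 + 0.5·0.75·6 + 0.5·0.25·1
= 3.375

E[P2] = 4.875 (similar calculation)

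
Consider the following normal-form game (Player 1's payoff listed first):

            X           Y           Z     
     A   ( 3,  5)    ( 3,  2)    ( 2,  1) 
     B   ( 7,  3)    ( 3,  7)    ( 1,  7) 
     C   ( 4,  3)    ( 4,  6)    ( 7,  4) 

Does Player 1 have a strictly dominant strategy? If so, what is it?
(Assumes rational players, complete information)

No strictly dominant strategy exists for Player 1

Work:
A strategy strictly dominates another if it gives a strictly higher payoff against every opponent action. Compare each pair of P1's strategies column-by-column:
  A vs B: [3 vs 7, 3 vs 3, 2 vs 1] → A does not strictly dominate B (column X: 3 ≤ 7)
  A vs C: [3 vs 4, 3 vs 4, 2 vs 7] → A does not strictly dominate C (column X: 3 ≤ 4)
  B vs A: [7 vs 3, 3 vs 3, 1 vs 2] → B does not strictly dominate A (column Y: 3 ≤ 3)
  B vs C: [7 vs 4, 3 vs 4, 1 vs 7] → B does not strictly dominate C (column Y: 3 ≤ 4)
  C vs A: [4 vs 3, 4 vs 3, 7 vs 2] → C strictly dominates A
  C vs B: [4 vs 7, 4 vs 3, 7 vs 1] → C does not strictly dominate B (column X: 4 ≤ 7)
No single strategy strictly dominates all others → no strictly dominant strategy.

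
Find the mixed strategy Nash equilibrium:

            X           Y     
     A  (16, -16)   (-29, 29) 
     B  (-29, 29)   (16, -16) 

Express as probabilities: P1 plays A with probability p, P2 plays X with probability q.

p = 0.5, q = 0.5

Work:
Find probabilities that make opponent indifferent:
P2 chooses q to make P1 indifferent between A and B
P1 chooses p to make P2 indifferent between X and Y
Mixed NE: P1 plays (A: 0.5, B: 0.5), P2 plays (X: 0.5, Y: 0.5)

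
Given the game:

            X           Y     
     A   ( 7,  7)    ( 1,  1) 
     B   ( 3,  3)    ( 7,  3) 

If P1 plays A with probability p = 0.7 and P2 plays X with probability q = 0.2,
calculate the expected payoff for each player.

E[P1] = 3.4, E[P2] = 2.44

Work:
E[P1] = p·q·π₁(A,X) + p·(1-q)·π₁(A,Y) + (1-p)·q·π₁(B,X) + (1-p)·(1-q)·π₁(B,Y)
= 0.7·0.2·7 + 0.7·0.8·1 + 0.3·0.2·3 + 0.3·0.8·7
= 3.4

E[P2] = 2.44 (similar calculation)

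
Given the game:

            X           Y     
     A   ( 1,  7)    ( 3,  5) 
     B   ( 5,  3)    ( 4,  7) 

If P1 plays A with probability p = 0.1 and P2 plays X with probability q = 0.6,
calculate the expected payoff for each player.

E[P1] = 4.32, E[P2] = 4.76

Work:
E[P1] = p·q·π₁(A,X) + p·(1-q)·π₁(A,Y) + (1-p)·q·π₁(B,X) + (1-p)·(1-q)·π₁(B,Y)
= 0.1·0.6·1 + 0.1·0.4·3 + 0.9·0.6·5 + 0.9·0.4·4
= 4.32

E[P2] = 4.76 (similar calculation)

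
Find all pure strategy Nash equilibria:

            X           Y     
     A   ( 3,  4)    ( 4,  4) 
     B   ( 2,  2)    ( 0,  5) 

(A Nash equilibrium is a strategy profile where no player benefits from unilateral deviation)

Nash equilibrium: (A, X), (A, Y)

Work:
Best responses:
  P1 vs X: payoffs [3, 2] → best response A (payoff 3)
  P1 vs Y: payoffs [4, 0] → best response A (payoff 4)
  P2 vs A: payoffs [4, 4] → best response X/Y (payoff 4)
  P2 vs B: payoffs [2, 5] → best response Y (payoff 5)
Mutual best responses: (A,X), (A,Y) → Nash equilibria.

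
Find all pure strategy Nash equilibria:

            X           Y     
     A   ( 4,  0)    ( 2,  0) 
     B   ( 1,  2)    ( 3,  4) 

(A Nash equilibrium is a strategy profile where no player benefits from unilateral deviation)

Nash equilibrium: (A, X), (B, Y)

Work:
Best responses:
  P1 vs X: payoffs [4, 1] → best response A (payoff 4)
  P1 vs Y: payoffs [2, 3] → best response B (payoff 3)
  P2 vs A: payoffs [0, 0] → best response X/Y (payoff 0)
  P2 vs B: payoffs [2, 4] → best response Y (payoff 4)
Mutual best responses: (A,X), (B,Y) → Nash equilibria.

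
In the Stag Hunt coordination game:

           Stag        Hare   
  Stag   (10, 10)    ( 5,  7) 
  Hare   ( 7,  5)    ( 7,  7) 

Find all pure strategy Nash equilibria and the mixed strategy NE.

Pure NE: (Stag, Stag) and (Hare, Hare); Mixed NE: p = 0.4, q = 0.4

Work:
Check pure NE:
(Stag, Stag): (10, 10) - no unilateral deviation beneficial
(Hare, Hare): (7, 7) - no unilateral deviation beneficial
Mixed NE: P1 plays Stag with p = 0.4, P2 plays Stag with q = 0.4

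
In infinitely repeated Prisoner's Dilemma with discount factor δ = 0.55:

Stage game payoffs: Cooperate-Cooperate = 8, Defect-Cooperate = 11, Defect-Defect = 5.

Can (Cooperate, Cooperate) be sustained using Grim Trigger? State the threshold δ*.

δ* = 0.5; since δ = 0.55 ≥ 0.5, cooperation can be sustained

Work:
For Grim Trigger:
Cooperate forever: 8/(1-δ)
Defect then punished: 11 + 5·δ/(1-δ)
Need: 8/(1-δ) ≥ 11 + 5·δ/(1-δ)
Solving: δ ≥ (T-R)/(T-P) = (11-8)/(11-5) = 0.5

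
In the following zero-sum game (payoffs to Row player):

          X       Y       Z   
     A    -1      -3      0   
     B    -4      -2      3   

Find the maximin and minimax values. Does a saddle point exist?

Maximin = -3, Minimax = -2, Saddle: False

Work:
Row minimums: [-3, -4] → maximin = -3
Column maximums: [-1, -2, 3] → minimax = -2
No saddle point (maximin ≠ minimax). Mixed strategy needed.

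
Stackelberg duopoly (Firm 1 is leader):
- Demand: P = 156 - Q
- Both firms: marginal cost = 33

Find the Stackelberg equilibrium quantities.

q₁* (leader) = 61.5, q₂* (follower) = 30.75

Work:
Follower's reaction: q₂ = (a - c - q₁)/2
Leader substitutes: π₁ = q₁·(a - q₁ - (a-c-q₁)/2 - c)
FOC: q₁* = (156 - 33)/2 = 61.50
Then: q₂* = (156 - 33 - 61.5)/2 = 30.75
Leader has first-mover advantage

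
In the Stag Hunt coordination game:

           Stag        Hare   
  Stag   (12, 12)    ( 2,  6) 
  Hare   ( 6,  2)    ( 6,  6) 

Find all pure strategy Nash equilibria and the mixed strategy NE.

Pure NE: (Stag, Stag) and (Hare, Hare); Mixed NE: p = 0.4, q = 0.4

Work:
Check pure NE:
(Stag, Stag): (12, 12) - no unilateral deviation beneficial
(Hare, Hare): (6, 6) - no unilateral deviation beneficial
Mixed NE: P1 plays Stag with p = 0.4, P2 plays Stag with q = 0.4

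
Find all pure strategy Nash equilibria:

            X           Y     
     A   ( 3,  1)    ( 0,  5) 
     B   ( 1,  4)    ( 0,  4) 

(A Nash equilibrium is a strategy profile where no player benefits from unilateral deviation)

Nash equilibrium: (A, Y), (B, Y)

Work:
Best responses:
  P1 vs X: payoffs [3, 1] → best response A (payoff 3)
  P1 vs Y: payoffs [0, 0] → best response A/B (payoff 0)
  P2 vs A: payoffs [1, 5] → best response Y (payoff 5)
  P2 vs B: payoffs [4, 4] → best response X/Y (payoff 4)
Mutual best responses: (A,Y), (B,Y) → Nash equilibria.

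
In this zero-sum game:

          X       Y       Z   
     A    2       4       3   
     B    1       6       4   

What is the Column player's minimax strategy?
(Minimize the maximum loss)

Column should play X, value = 2

Work:
Column player minimizes Row's maximum payoff:
Column X: max payoff to Row = 2
Column Y: max payoff to Row = 6
Column Z: max payoff to Row = 4
Minimum is 2, achieved by column X.
Minimax strategy: X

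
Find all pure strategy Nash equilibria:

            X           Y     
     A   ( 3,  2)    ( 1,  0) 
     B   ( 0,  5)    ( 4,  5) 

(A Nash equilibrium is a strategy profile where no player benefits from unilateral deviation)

Nash equilibrium: (A, X), (B, Y)

Work:
Best responses:
  P1 vs X: payoffs [3, 0] → best response A (payoff 3)
  P1 vs Y: payoffs [1, 4] → best response B (payoff 4)
  P2 vs A: payoffs [2, 0] → best response X (payoff 2)
  P2 vs B: payoffs [5, 5] → best response X/Y (payoff 5)
Mutual best responses: (A,X), (B,Y) → Nash equilibria.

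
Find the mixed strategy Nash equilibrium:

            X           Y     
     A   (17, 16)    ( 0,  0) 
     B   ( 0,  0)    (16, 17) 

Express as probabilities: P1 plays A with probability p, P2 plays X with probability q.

p = 0.5152, q = 0.4848

Work:
Find probabilities that make opponent indifferent:
P2 chooses q to make P1 indifferent between A and B
P1 chooses p to make P2 indifferent between X and Y
Mixed NE: P1 plays (A: 0.5152, B: 0.4848), P2 plays (X: 0.4848, Y: 0.5152)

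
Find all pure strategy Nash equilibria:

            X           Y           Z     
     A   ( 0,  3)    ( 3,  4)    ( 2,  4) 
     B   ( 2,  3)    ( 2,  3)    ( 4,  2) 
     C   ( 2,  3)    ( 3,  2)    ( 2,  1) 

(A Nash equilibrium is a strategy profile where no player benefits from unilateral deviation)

Nash equilibrium: (A, Y), (B, X), (C, X)

Work:
Best responses:
  P1 vs X: payoffs [0, 2, 2] → best response B/C (payoff 2)
  P1 vs Y: payoffs [3, 2, 3] → best response A/C (payoff 3)
  P1 vs Z: payoffs [2, 4, 2] → best response B (payoff 4)
  P2 vs A: payoffs [3, 4, 4] → best response Y/Z (payoff 4)
  P2 vs B: payoffs [3, 3, 2] → best response X/Y (payoff 3)
  P2 vs C: payoffs [3, 2, 1] → best response X (payoff 3)
Mutual best responses: (A,Y), (B,X), (C,X) → Nash equilibria.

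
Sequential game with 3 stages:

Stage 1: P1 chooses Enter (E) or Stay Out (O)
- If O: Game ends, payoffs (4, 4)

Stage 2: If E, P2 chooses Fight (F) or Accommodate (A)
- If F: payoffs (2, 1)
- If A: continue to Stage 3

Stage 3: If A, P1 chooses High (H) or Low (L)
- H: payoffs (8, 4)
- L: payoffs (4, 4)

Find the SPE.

SPE: (E, A, H); Outcome (8, 4)

Work:
Stage 3: P1 chooses H (8 vs 4)
Stage 2: P2: F->1, A->4 (anticipating H). Choose A
Stage 1: P1: O->4, E->8 (anticipating A, H). Choose E
SPE path: E -> A -> H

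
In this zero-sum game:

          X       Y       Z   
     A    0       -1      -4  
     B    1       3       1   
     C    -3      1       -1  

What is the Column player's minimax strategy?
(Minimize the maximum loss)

Column should play X or Z (all achieve the minimum), value = 1

Work:
Column player minimizes Row's maximum payoff:
Column X: max payoff to Row = 1
Column Y: max payoff to Row = 3
Column Z: max payoff to Row = 1
Minimum is 1, achieved by columns X, Z (tied).
Each of X or Z is a minimax strategy.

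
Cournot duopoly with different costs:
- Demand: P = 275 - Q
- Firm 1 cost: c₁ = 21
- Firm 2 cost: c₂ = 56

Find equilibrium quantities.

q₁* = 96.33, q₂* = 61.33

Work:
Reaction: q₁ = (275 - 21 - q₂)/2
Reaction: q₂ = (275 - 56 - q₁)/2
Solve simultaneously:
q₁* = (275 - 2×21 + 56)/3 = 96.33
q₂* = (275 - 2×56 + 21)/3 = 61.33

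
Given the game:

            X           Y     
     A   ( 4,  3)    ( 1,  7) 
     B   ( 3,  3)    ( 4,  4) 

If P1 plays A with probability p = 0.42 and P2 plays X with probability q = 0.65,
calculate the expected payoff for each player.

E[P1] = 3.182, E[P2] = 3.791

Work:
E[P1] = p·q·π₁(A,X) + p·(1-q)·π₁(A,Y) + (1-p)·q·π₁(B,X) + (1-p)·(1-q)·π₁(B,Y)
= 0.42·0.65·4 + 0.42·0.35·1 + 0.58·0.65·3 + 0.58·0.35·4
= 3.182

E[P2] = 3.791 (similar calculation)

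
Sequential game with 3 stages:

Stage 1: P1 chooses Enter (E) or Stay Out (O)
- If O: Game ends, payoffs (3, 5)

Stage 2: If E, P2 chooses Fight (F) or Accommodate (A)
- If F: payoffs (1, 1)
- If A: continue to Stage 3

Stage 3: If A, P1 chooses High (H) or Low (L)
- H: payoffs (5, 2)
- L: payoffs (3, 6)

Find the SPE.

SPE: (E, A, H); Outcome (5, 2)

Work:
Stage 3: P1 chooses H (5 vs 3)
Stage 2: P2: F->1, A->2 (anticipating H). Choose A
Stage 1: P1: O->3, E->5 (anticipating A, H). Choose E
SPE path: E -> A -> H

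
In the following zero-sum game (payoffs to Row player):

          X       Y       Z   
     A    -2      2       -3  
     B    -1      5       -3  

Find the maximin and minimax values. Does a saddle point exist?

Maximin = -3, Minimax = -3, Saddle: True

Work:
Row minimums: [-3, -3] → maximin = -3
Column maximums: [-1, 5, -3] → minimax = -3
Saddle point exists! Game value = -3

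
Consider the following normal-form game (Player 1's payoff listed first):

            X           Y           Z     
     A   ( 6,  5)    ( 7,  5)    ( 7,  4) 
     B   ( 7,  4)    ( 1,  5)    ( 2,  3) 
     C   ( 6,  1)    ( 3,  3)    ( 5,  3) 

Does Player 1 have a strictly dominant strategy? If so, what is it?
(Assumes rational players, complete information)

No strictly dominant strategy exists for Player 1

Work:
A strategy strictly dominates another if it gives a strictly higher payoff against every opponent action. Compare each pair of P1's strategies column-by-column:
  A vs B: [6 vs 7, 7 vs 1, 7 vs 2] → A does not strictly dominate B (column X: 6 ≤ 7)
  A vs C: [6 vs 6, 7 vs 3, 7 vs 5] → A does not strictly dominate C (column X: 6 ≤ 6)
  B vs A: [7 vs 6, 1 vs 7, 2 vs 7] → B does not strictly dominate A (column Y: 1 ≤ 7)
  B vs C: [7 vs 6, 1 vs 3, 2 vs 5] → B does not strictly dominate C (column Y: 1 ≤ 3)
  C vs A: [6 vs 6, 3 vs 7, 5 vs 7] → C does not strictly dominate A (column X: 6 ≤ 6)
  C vs B: [6 vs 7, 3 vs 1, 5 vs 2] → C does not strictly dominate B (column X: 6 ≤ 7)
No single strategy strictly dominates all others → no strictly dominant strategy.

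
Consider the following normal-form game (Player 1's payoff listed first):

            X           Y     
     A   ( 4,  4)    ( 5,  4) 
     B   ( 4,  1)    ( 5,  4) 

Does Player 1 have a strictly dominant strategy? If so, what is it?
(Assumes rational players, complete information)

No strictly dominant strategy exists for Player 1

Work:
A strategy strictly dominates another if it gives a strictly higher payoff against every opponent action. Compare each pair of P1's strategies column-by-column:
  A vs B: [4 vs 4, 5 vs 5] → A does not strictly dominate B (column X: 4 ≤ 4)
  B vs A: [4 vs 4, 5 vs 5] → B does not strictly dominate A (column X: 4 ≤ 4)
No single strategy strictly dominates all others → no strictly dominant strategy.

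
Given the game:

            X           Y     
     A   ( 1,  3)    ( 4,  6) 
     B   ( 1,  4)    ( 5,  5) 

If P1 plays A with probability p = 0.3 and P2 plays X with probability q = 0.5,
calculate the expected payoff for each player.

E[P1] = 2.85, E[P2] = 4.5

Work:
E[P1] = p·q·π₁(A,X) + p·(1-q)·π₁(A,Y) + (1-p)·q·π₁(B,X) + (1-p)·(1-q)·π₁(B,Y)
= 0.3·0.5·1 + 0.3·0.5·4 + 0.7·0.5·1 + 0.7·0.5·5
= 2.85

E[P2] = 4.5 (similar calculation)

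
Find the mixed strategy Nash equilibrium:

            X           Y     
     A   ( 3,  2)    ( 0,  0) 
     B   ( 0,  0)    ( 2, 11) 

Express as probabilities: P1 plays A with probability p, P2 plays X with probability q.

p = 0.8462, q = 0.4

Work:
Find probabilities that make opponent indifferent:
P2 chooses q to make P1 indifferent between A and B
P1 chooses p to make P2 indifferent between X and Y
Mixed NE: P1 plays (A: 0.8462, B: 0.1538), P2 plays (X: 0.4, Y: 0.6)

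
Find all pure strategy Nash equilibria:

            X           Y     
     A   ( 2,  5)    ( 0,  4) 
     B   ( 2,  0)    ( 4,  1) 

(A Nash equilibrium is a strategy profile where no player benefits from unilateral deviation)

Nash equilibrium: (A, X), (B, Y)

Work:
Best responses:
  P1 vs X: payoffs [2, 2] → best response A/B (payoff 2)
  P1 vs Y: payoffs [0, 4] → best response B (payoff 4)
  P2 vs A: payoffs [5, 4] → best response X (payoff 5)
  P2 vs B: payoffs [0, 1] → best response Y (payoff 1)
Mutual best responses: (A,X), (B,Y) → Nash equilibria.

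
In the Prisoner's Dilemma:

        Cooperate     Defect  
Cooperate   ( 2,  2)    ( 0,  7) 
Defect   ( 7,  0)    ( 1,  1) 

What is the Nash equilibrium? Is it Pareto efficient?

(Defect, Defect) is NE; not Pareto efficient

Work:
Defect dominates Cooperate for both players:
If P2 cooperates: Defect (7) > Cooperate (2)
If P2 defects: Defect (1) > Cooperate (0)
NE: (Defect, Defect) with payoff (1, 1)
But (Cooperate, Cooperate) = (2, 2) Pareto dominates (1, 1)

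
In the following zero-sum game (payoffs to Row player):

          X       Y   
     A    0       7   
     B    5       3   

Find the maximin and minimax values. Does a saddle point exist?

Maximin = 3, Minimax = 5, Saddle: False

Work:
Row minimums: [0, 3] → maximin = 3
Column maximums: [5, 7] → minimax = 5
No saddle point (maximin ≠ minimax). Mixed strategy needed.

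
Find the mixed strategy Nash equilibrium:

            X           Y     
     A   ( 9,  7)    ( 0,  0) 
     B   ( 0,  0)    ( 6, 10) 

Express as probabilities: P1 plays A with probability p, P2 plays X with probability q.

p = 0.5882, q = 0.4

Work:
Find probabilities that make opponent indifferent:
P2 chooses q to make P1 indifferent between A and B
P1 chooses p to make P2 indifferent between X and Y
Mixed NE: P1 plays (A: 0.5882, B: 0.4118), P2 plays (X: 0.4, Y: 0.6)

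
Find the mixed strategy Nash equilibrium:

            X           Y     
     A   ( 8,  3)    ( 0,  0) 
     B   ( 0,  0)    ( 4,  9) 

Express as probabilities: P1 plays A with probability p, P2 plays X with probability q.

p = 0.75, q = 0.3333

Work:
Find probabilities that make opponent indifferent:
P2 chooses q to make P1 indifferent between A and B
P1 chooses p to make P2 indifferent between X and Y
Mixed NE: P1 plays (A: 0.75, B: 0.25), P2 plays (X: 0.3333, Y: 0.6667)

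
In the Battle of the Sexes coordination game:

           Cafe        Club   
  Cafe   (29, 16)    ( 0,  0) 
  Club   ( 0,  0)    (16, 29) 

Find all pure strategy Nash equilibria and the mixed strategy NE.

Pure NE: (Cafe, Cafe) and (Club, Club); Mixed NE: p = 0.6444, q = 0.3556

Work:
Check pure NE:
(Cafe, Cafe): (29, 16) - no unilateral deviation beneficial
(Club, Club): (16, 29) - no unilateral deviation beneficial
Mixed NE: P1 plays Cafe with p = 0.6444, P2 plays Cafe with q = 0.3556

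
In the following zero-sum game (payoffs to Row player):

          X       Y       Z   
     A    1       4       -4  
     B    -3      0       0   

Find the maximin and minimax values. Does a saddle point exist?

Maximin = -3, Minimax = 0, Saddle: False

Work:
Row minimums: [-4, -3] → maximin = -3
Column maximums: [1, 4, 0] → minimax = 0
No saddle point (maximin ≠ minimax). Mixed strategy needed.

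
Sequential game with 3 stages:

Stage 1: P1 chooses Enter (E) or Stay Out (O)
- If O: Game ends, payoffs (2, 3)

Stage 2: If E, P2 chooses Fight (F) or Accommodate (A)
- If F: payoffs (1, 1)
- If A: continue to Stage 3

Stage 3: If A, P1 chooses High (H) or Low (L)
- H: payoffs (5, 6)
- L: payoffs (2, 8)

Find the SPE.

SPE: (E, A, H); Outcome (5, 6)

Work:
Stage 3: P1 chooses H (5 vs 2)
Stage 2: P2: F->1, A->6 (anticipating H). Choose A
Stage 1: P1: O->2, E->5 (anticipating A, H). Choose E
SPE path: E -> A -> H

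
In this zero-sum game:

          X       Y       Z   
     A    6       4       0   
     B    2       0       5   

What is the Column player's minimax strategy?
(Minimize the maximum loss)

Column should play Y, value = 4

Work:
Column player minimizes Row's maximum payoff:
Column X: max payoff to Row = 6
Column Y: max payoff to Row = 4
Column Z: max payoff to Row = 5
Minimum is 4, achieved by column Y.
Minimax strategy: Y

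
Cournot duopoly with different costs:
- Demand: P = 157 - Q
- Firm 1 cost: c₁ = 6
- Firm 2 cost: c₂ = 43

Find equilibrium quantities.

q₁* = 62.67, q₂* = 25.67

Work:
Reaction: q₁ = (157 - 6 - q₂)/2
Reaction: q₂ = (157 - 43 - q₁)/2
Solve simultaneously:
q₁* = (157 - 2×6 + 43)/3 = 62.67
q₂* = (157 - 2×43 + 6)/3 = 25.67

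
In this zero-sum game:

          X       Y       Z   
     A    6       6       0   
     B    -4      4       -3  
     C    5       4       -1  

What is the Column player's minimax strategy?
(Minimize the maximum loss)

Column should play Z, value = 0

Work:
Column player minimizes Row's maximum payoff:
Column X: max payoff to Row = 6
Column Y: max payoff to Row = 6
Column Z: max payoff to Row = 0
Minimum is 0, achieved by column Z.
Minimax strategy: Z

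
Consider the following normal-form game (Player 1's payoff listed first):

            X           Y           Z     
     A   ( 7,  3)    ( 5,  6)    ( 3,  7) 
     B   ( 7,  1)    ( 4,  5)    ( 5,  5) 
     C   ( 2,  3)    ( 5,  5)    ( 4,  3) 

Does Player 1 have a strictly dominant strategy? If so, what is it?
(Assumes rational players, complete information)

No strictly dominant strategy exists for Player 1

Work:
A strategy strictly dominates another if it gives a strictly higher payoff against every opponent action. Compare each pair of P1's strategies column-by-column:
  A vs B: [7 vs 7, 5 vs 4, 3 vs 5] → A does not strictly dominate B (column X: 7 ≤ 7)
  A vs C: [7 vs 2, 5 vs 5, 3 vs 4] → A does not strictly dominate C (column Y: 5 ≤ 5)
  B vs A: [7 vs 7, 4 vs 5, 5 vs 3] → B does not strictly dominate A (column X: 7 ≤ 7)
  B vs C: [7 vs 2, 4 vs 5, 5 vs 4] → B does not strictly dominate C (column Y: 4 ≤ 5)
  C vs A: [2 vs 7, 5 vs 5, 4 vs 3] → C does not strictly dominate A (column X: 2 ≤ 7)
  C vs B: [2 vs 7, 5 vs 4, 4 vs 5] → C does not strictly dominate B (column X: 2 ≤ 7)
No single strategy strictly dominates all others → no strictly dominant strategy.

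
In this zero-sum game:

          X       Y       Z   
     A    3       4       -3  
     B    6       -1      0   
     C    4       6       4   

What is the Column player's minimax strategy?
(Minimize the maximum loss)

Column should play Z, value = 4

Work:
Column player minimizes Row's maximum payoff:
Column X: max payoff to Row = 6
Column Y: max payoff to Row = 6
Column Z: max payoff to Row = 4
Minimum is 4, achieved by column Z.
Minimax strategy: Z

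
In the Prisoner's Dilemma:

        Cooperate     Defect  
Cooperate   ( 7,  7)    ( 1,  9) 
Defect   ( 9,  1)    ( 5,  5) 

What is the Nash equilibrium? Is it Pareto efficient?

(Defect, Defect) is NE; not Pareto efficient

Work:
Defect dominates Cooperate for both players:
If P2 cooperates: Defect (9) > Cooperate (7)
If P2 defects: Defect (5) > Cooperate (1)
NE: (Defect, Defect) with payoff (5, 5)
But (Cooperate, Cooperate) = (7, 7) Pareto dominates (5, 5)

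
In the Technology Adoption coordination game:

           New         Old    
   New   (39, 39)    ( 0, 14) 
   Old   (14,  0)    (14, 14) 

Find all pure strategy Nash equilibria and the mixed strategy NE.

Pure NE: (New, New) and (Old, Old); Mixed NE: p = 0.359, q = 0.359

Work:
Check pure NE:
(New, New): (39, 39) - no unilateral deviation beneficial
(Old, Old): (14, 14) - no unilateral deviation beneficial
Mixed NE: P1 plays New with p = 0.359, P2 plays New with q = 0.359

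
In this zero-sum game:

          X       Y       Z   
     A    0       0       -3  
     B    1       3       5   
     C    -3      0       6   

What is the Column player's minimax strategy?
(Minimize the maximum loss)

Column should play X, value = 1

Work:
Column player minimizes Row's maximum payoff:
Column X: max payoff to Row = 1
Column Y: max payoff to Row = 3
Column Z: max payoff to Row = 6
Minimum is 1, achieved by column X.
Minimax strategy: X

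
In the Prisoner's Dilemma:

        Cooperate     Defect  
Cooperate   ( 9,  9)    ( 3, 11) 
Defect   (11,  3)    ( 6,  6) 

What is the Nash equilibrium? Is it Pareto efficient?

(Defect, Defect) is NE; not Pareto efficient

Work:
Defect dominates Cooperate for both players:
If P2 cooperates: Defect (11) > Cooperate (9)
If P2 defects: Defect (6) > Cooperate (3)
NE: (Defect, Defect) with payoff (6, 6)
But (Cooperate, Cooperate) = (9, 9) Pareto dominates (6, 6)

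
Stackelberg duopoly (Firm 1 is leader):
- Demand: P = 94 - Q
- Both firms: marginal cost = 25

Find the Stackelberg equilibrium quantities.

q₁* (leader) = 34.5, q₂* (follower) = 17.25

Work:
Follower's reaction: q₂ = (a - c - q₁)/2
Leader substitutes: π₁ = q₁·(a - q₁ - (a-c-q₁)/2 - c)
FOC: q₁* = (94 - 25)/2 = 34.50
Then: q₂* = (94 - 25 - 34.5)/2 = 17.25
Leader has first-mover advantage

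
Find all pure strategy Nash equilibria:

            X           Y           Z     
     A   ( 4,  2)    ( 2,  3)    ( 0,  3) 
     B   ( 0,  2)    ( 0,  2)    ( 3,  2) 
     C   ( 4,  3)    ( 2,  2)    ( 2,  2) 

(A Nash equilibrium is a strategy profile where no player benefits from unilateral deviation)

Nash equilibrium: (A, Y), (B, Z), (C, X)

Work:
Best responses:
  P1 vs X: payoffs [4, 0, 4] → best response A/C (payoff 4)
  P1 vs Y: payoffs [2, 0, 2] → best response A/C (payoff 2)
  P1 vs Z: payoffs [0, 3, 2] → best response B (payoff 3)
  P2 vs A: payoffs [2, 3, 3] → best response Y/Z (payoff 3)
  P2 vs B: payoffs [2, 2, 2] → best response X/Y/Z (payoff 2)
  P2 vs C: payoffs [3, 2, 2] → best response X (payoff 3)
Mutual best responses: (A,Y), (B,Z), (C,X) → Nash equilibria.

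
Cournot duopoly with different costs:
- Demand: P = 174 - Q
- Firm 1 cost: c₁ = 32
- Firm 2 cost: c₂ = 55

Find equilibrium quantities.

q₁* = 55.0, q₂* = 32.0

Work:
Reaction: q₁ = (174 - 32 - q₂)/2
Reaction: q₂ = (174 - 55 - q₁)/2
Solve simultaneously:
q₁* = (174 - 2×32 + 55)/3 = 55.0
q₂* = (174 - 2×55 + 32)/3 = 32.0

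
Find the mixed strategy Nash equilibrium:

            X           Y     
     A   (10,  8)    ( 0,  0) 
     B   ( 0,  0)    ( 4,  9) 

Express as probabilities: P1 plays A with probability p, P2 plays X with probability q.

p = 0.5294, q = 0.2857

Work:
Find probabilities that make opponent indifferent:
P2 chooses q to make P1 indifferent between A and B
P1 chooses p to make P2 indifferent between X and Y
Mixed NE: P1 plays (A: 0.5294, B: 0.4706), P2 plays (X: 0.2857, Y: 0.7143)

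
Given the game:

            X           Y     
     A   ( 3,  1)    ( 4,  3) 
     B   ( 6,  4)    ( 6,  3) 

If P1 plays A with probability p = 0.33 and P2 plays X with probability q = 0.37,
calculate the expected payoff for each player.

E[P1] = 5.2179, E[P2] = 3.0037

Work:
E[P1] = p·q·π₁(A,X) + p·(1-q)·π₁(A,Y) + (1-p)·q·π₁(B,X) + (1-p)·(1-q)·π₁(B,Y)
= 0.33·0.37·3 + 0.33·0.63·4 + 0.67·0.37·6 + 0.67·0.63·6
= 5.2179

E[P2] = 3.0037 (similar calculation)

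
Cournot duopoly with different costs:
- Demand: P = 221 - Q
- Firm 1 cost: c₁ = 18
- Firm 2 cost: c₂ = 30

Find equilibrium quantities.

q₁* = 71.67, q₂* = 59.67

Work:
Reaction: q₁ = (221 - 18 - q₂)/2
Reaction: q₂ = (221 - 30 - q₁)/2
Solve simultaneously:
q₁* = (221 - 2×18 + 30)/3 = 71.67
q₂* = (221 - 2×30 + 18)/3 = 59.67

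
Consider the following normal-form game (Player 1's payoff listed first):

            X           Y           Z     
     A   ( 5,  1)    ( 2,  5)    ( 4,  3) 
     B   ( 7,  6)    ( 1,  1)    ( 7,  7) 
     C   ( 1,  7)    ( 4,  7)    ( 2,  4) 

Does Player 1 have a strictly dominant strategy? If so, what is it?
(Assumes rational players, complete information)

No strictly dominant strategy exists for Player 1

Work:
A strategy strictly dominates another if it gives a strictly higher payoff against every opponent action. Compare each pair of P1's strategies column-by-column:
  A vs B: [5 vs 7, 2 vs 1, 4 vs 7] → A does not strictly dominate B (column X: 5 ≤ 7)
  A vs C: [5 vs 1, 2 vs 4, 4 vs 2] → A does not strictly dominate C (column Y: 2 ≤ 4)
  B vs A: [7 vs 5, 1 vs 2, 7 vs 4] → B does not strictly dominate A (column Y: 1 ≤ 2)
  B vs C: [7 vs 1, 1 vs 4, 7 vs 2] → B does not strictly dominate C (column Y: 1 ≤ 4)
  C vs A: [1 vs 5, 4 vs 2, 2 vs 4] → C does not strictly dominate A (column X: 1 ≤ 5)
  C vs B: [1 vs 7, 4 vs 1, 2 vs 7] → C does not strictly dominate B (column X: 1 ≤ 7)
No single strategy strictly dominates all others → no strictly dominant strategy.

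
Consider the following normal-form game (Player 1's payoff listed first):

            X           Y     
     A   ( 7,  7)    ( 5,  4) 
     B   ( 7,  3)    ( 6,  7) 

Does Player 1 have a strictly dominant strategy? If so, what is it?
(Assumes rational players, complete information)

No strictly dominant strategy exists for Player 1

Work:
A strategy strictly dominates another if it gives a strictly higher payoff against every opponent action. Compare each pair of P1's strategies column-by-column:
  A vs B: [7 vs 7, 5 vs 6] → A does not strictly dominate B (column X: 7 ≤ 7)
  B vs A: [7 vs 7, 6 vs 5] → B does not strictly dominate A (column X: 7 ≤ 7)
No single strategy strictly dominates all others → no strictly dominant strategy.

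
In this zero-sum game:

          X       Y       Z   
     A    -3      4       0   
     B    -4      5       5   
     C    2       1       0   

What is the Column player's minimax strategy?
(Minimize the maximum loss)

Column should play X, value = 2

Work:
Column player minimizes Row's maximum payoff:
Column X: max payoff to Row = 2
Column Y: max payoff to Row = 5
Column Z: max payoff to Row = 5
Minimum is 2, achieved by column X.
Minimax strategy: X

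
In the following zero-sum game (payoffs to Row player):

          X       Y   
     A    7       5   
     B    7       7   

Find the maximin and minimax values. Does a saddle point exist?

Maximin = 7, Minimax = 7, Saddle: True

Work:
Row minimums: [5, 7] → maximin = 7
Column maximums: [7, 7] → minimax = 7
Saddle point exists! Game value = 7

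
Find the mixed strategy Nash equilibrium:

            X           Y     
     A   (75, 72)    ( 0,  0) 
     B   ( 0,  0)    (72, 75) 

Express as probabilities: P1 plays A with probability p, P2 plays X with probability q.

p = 0.5102, q = 0.4898

Work:
Find probabilities that make opponent indifferent:
P2 chooses q to make P1 indifferent between A and B
P1 chooses p to make P2 indifferent between X and Y
Mixed NE: P1 plays (A: 0.5102, B: 0.4898), P2 plays (X: 0.4898, Y: 0.5102)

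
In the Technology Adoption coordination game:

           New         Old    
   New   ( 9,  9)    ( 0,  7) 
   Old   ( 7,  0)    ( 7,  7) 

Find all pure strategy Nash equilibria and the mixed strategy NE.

Pure NE: (New, New) and (Old, Old); Mixed NE: p = 0.7778, q = 0.7778

Work:
Check pure NE:
(New, New): (9, 9) - no unilateral deviation beneficial
(Old, Old): (7, 7) - no unilateral deviation beneficial
Mixed NE: P1 plays New with p = 0.7778, P2 plays New with q = 0.7778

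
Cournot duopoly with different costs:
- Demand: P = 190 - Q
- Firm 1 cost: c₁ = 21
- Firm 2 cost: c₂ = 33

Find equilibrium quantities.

q₁* = 60.33, q₂* = 48.33

Work:
Reaction: q₁ = (190 - 21 - q₂)/2
Reaction: q₂ = (190 - 33 - q₁)/2
Solve simultaneously:
q₁* = (190 - 2×21 + 33)/3 = 60.33
q₂* = (190 - 2×33 + 21)/3 = 48.33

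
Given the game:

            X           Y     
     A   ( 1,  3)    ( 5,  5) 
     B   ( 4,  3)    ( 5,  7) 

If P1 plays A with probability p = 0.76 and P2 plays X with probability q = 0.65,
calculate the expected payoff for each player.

E[P1] = 2.868, E[P2] = 3.868

Work:
E[P1] = p·q·π₁(A,X) + p·(1-q)·π₁(A,Y) + (1-p)·q·π₁(B,X) + (1-p)·(1-q)·π₁(B,Y)
= 0.76·0.65·1 + 0.76·0.35·5 + 0.24·0.65·4 + 0.24·0.35·5
= 2.868

E[P2] = 3.868 (similar calculation)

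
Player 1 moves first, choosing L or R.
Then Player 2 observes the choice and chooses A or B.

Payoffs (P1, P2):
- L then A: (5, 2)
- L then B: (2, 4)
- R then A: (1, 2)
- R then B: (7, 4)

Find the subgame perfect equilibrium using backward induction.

P1 plays R, P2 plays B after L and B after R; Payoff (7, 4)

Work:
Backward induction:
After L: P2 chooses B → P1 gets 2
After R: P2 chooses B → P1 gets 7
P1 chooses R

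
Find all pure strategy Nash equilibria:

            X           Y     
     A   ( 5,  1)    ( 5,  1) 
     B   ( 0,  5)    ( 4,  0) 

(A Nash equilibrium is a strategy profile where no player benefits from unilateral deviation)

Nash equilibrium: (A, X), (A, Y)

Work:
Best responses:
  P1 vs X: payoffs [5, 0] → best response A (payoff 5)
  P1 vs Y: payoffs [5, 4] → best response A (payoff 5)
  P2 vs A: payoffs [1, 1] → best response X/Y (payoff 1)
  P2 vs B: payoffs [5, 0] → best response X (payoff 5)
Mutual best responses: (A,X), (A,Y) → Nash equilibria.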